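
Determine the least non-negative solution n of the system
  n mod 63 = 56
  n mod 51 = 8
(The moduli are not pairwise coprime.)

875

gcd(63, 51) = 3 and 3 | (8 − 56), so the pair is consistent; merging gives n ≡ 875 (mod 1071), where 1071 = lcm(63, 51).
The solution is unique modulo lcm(63, 51) = 1071.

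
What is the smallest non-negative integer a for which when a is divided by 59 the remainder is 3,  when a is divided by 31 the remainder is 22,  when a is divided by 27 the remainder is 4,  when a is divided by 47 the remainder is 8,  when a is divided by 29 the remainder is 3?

Combine the congruences pairwise.
From a ≡ 3 (mod 59) write a = 3 + 59t. Substituting into a ≡ 22 (mod 31) gives 59t ≡ 19 (mod 31), and since 28⁻¹ ≡ 10 (mod 31), t ≡ 4. Hence a ≡ 3 + 59·4 = 239 (mod 1829).
From a ≡ 239 (mod 1829) write a = 239 + 1829t. Substituting into a ≡ 4 (mod 27) gives 1829t ≡ 8 (mod 27), and since 20⁻¹ ≡ 23 (mod 27), t ≡ 22. Hence a ≡ 239 + 1829·22 = 40477 (mod 49383).
From a ≡ 40477 (mod 49383) write a = 40477 + 49383t. Substituting into a ≡ 8 (mod 47) gives 49383t ≡ 45 (mod 47), and since 33⁻¹ ≡ 10 (mod 47), t ≡ 27. Hence a ≡ 40477 + 49383·27 = 1373818 (mod 2321001).
From a ≡ 1373818 (mod 2321001) write a = 1373818 + 2321001t. Substituting into a ≡ 3 (mod 29) gives 2321001t ≡ 2 (mod 29), and since 15⁻¹ ≡ 2 (mod 29), t ≡ 4. Hence a ≡ 1373818 + 2321001·4 = 10657822 (mod 67309029).

10657822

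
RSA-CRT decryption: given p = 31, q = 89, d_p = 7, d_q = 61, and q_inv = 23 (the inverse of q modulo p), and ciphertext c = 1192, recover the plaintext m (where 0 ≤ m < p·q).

1631

m₁ = c^(d_p) mod p: c ≡ 14 (mod 31), and 14^7 mod 31 = 19.
m₂ = c^(d_q) mod q: c ≡ 35 (mod 89), and 35^61 mod 89 = 29.
h = q_inv·(m₁ − m₂) mod p = 23·(19 − 29) mod 31 = 18.
m = m₂ + h·q = 29 + 18·89 = 1631.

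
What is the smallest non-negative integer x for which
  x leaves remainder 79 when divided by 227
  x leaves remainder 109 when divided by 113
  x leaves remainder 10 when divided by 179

4136700

The moduli are pairwise coprime; N = 227·113·179 = 4591529.
N/227 = 20227; 20227 ≡ 24 (mod 227); 24·123 ≡ 1, so inverse 123.
N/113 = 40633; 40633 ≡ 66 (mod 113); 66·12 ≡ 1, so inverse 12.
N/179 = 25651; 25651 ≡ 54 (mod 179); 54·63 ≡ 1, so inverse 63.
x ≡ 79·20227·123 + 109·40633·12 + 10·25651·63 = 265853853.
265853853 mod 4591529 = 4136700.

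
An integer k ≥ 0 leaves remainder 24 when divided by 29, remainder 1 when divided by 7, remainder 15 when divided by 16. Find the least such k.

575

The moduli are pairwise coprime; N = 29·7·16 = 3248.
N/29 = 112; 112 ≡ 25 (mod 29); 25·7 ≡ 1, so inverse 7.
N/7 = 464; 464 ≡ 2 (mod 7); 2·4 ≡ 1, so inverse 4.
N/16 = 203; 203 ≡ 11 (mod 16); 11·3 ≡ 1, so inverse 3.
k ≡ 24·112·7 + 1·464·4 + 15·203·3 = 29807.
29807 mod 3248 = 575.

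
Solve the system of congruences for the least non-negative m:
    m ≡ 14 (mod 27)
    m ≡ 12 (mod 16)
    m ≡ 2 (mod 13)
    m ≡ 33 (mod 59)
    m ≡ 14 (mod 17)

863852

The moduli are pairwise coprime; N = 27·16·13·59·17 = 5632848.
N/27 = 208624; 208624 ≡ 22 (mod 27); 22·16 ≡ 1, so inverse 16.
N/16 = 352053; 352053 ≡ 5 (mod 16); 5·13 ≡ 1, so inverse 13.
N/13 = 433296; 433296 ≡ 6 (mod 13); 6·11 ≡ 1, so inverse 11.
N/59 = 95472; 95472 ≡ 10 (mod 59); 10·6 ≡ 1, so inverse 6.
N/17 = 331344; 331344 ≡ 14 (mod 17); 14·11 ≡ 1, so inverse 11.
m ≡ 14·208624·16 + 12·352053·13 + 2·433296·11 + 33·95472·6 + 14·331344·11 = 181114988.
181114988 mod 5632848 = 863852.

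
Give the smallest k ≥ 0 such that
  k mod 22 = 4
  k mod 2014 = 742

20882

Combine the congruences pairwise.
gcd(22, 2014) = 2 and 2 | (742 − 4), so the pair is consistent; merging gives k ≡ 20882 (mod 22154), where 22154 = lcm(22, 2014).
The solution is unique modulo lcm(22, 2014) = 22154.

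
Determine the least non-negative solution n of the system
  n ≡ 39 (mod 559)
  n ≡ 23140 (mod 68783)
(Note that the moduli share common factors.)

gcd(559, 68783) = 13 and 13 | (23140 − 39), so the pair is consistent; merging gives n ≡ 2499328 (mod 2957669), where 2957669 = lcm(559, 68783).
The solution is unique modulo lcm(559, 68783) = 2957669.

2499328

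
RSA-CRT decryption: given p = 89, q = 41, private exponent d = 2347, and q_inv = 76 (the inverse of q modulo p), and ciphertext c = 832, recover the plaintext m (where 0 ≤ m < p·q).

d_p = d mod (p−1) = 2347 mod 88 = 59; d_q = d mod (q−1) = 27.
m₁ = c^(d_p) mod p: c ≡ 31 (mod 89), and 31^59 mod 89 = 61.
m₂ = c^(d_q) mod q: c ≡ 12 (mod 41), and 12^27 mod 41 = 19.
h = q_inv·(m₁ − m₂) mod p = 76·(61 − 19) mod 89 = 77.
m = m₂ + h·q = 19 + 77·41 = 3176.

3176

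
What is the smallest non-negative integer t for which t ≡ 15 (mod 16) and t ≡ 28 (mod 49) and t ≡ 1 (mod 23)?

The moduli are pairwise coprime; N = 16·49·23 = 18032.
N/16 = 1127; 1127 ≡ 7 (mod 16); 7·7 ≡ 1, so inverse 7.
N/49 = 368; 368 ≡ 25 (mod 49); 25·2 ≡ 1, so inverse 2.
N/23 = 784; 784 ≡ 2 (mod 23); 2·12 ≡ 1, so inverse 12.
t ≡ 15·1127·7 + 28·368·2 + 1·784·12 = 148351.
148351 mod 18032 = 4095.

4095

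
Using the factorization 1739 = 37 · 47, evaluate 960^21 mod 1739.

45

Mod 37: 960 ≡ 35; 35^21 ≡ 8 (mod 37).
Mod 47: 960 ≡ 20; 20^21 ≡ 45 (mod 47).
Combine by CRT: x ≡ 8 (mod 37), x ≡ 45 (mod 47) ⇒ x ≡ 45 (mod 1739).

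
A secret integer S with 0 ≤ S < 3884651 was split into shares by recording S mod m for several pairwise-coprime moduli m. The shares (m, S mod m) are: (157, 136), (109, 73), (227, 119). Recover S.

The moduli are pairwise coprime; N = 157·109·227 = 3884651.
N/157 = 24743; 24743 ≡ 94 (mod 157); 94·152 ≡ 1, so inverse 152.
N/109 = 35639; 35639 ≡ 105 (mod 109); 105·27 ≡ 1, so inverse 27.
N/227 = 17113; 17113 ≡ 88 (mod 227); 88·178 ≡ 1, so inverse 178.
S ≡ 136·24743·152 + 73·35639·27 + 119·17113·178 = 944219331.
944219331 mod 3884651 = 249138.

249138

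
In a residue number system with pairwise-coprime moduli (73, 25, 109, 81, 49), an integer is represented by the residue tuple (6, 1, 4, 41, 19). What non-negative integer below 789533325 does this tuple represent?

The moduli are pairwise coprime; N = 73·25·109·81·49 = 789533325.
N/73 = 10815525; 10815525 ≡ 64 (mod 73); 64·8 ≡ 1, so inverse 8.
N/25 = 31581333; 31581333 ≡ 8 (mod 25); 8·22 ≡ 1, so inverse 22.
N/109 = 7243425; 7243425 ≡ 48 (mod 109); 48·25 ≡ 1, so inverse 25.
N/81 = 9747325; 9747325 ≡ 28 (mod 81); 28·55 ≡ 1, so inverse 55.
N/49 = 16112925; 16112925 ≡ 10 (mod 49); 10·5 ≡ 1, so inverse 5.
x ≡ 6·10815525·8 + 1·31581333·22 + 4·7243425·25 + 41·9747325·55 + 19·16112925·5 = 25449222776.
25449222776 mod 789533325 = 184156376.

184156376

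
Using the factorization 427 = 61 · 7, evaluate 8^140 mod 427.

Mod 61: 8 ≡ 8; by Fermat, exponent reduces to 140 mod 60 = 20; 8^20 ≡ 1 (mod 61).
Mod 7: 8 ≡ 1; by Fermat, exponent reduces to 140 mod 6 = 2; 1^2 ≡ 1 (mod 7).
Combine by CRT: x ≡ 1 (mod 61), x ≡ 1 (mod 7) ⇒ x ≡ 1 (mod 427).

1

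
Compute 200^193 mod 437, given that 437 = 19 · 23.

165

Mod 19: 200 ≡ 10; by Fermat, exponent reduces to 193 mod 18 = 13; 10^13 ≡ 13 (mod 19).
Mod 23: 200 ≡ 16; by Fermat, exponent reduces to 193 mod 22 = 17; 16^17 ≡ 4 (mod 23).
Combine by CRT: x ≡ 13 (mod 19), x ≡ 4 (mod 23) ⇒ x ≡ 165 (mod 437).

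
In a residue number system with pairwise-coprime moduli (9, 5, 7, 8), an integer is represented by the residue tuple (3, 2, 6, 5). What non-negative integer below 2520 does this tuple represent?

237

The moduli are pairwise coprime; N = 9·5·7·8 = 2520.
N/9 = 280; 280 ≡ 1 (mod 9), inverse 1.
N/5 = 504; 504 ≡ 4 (mod 5); 4·4 ≡ 1, so inverse 4.
N/7 = 360; 360 ≡ 3 (mod 7); 3·5 ≡ 1, so inverse 5.
N/8 = 315; 315 ≡ 3 (mod 8); 3·3 ≡ 1, so inverse 3.
x ≡ 3·280·1 + 2·504·4 + 6·360·5 + 5·315·3 = 20397.
20397 mod 2520 = 237.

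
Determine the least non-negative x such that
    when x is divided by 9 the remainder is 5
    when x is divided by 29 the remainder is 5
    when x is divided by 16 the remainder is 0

The moduli are pairwise coprime; N = 9·29·16 = 4176.
N/9 = 464; 464 ≡ 5 (mod 9); 5·2 ≡ 1, so inverse 2.
N/29 = 144; 144 ≡ 28 (mod 29); 28·28 ≡ 1, so inverse 28.
N/16 = 261; 261 ≡ 5 (mod 16); 5·13 ≡ 1, so inverse 13.
x ≡ 5·464·2 + 5·144·28 + 0·261·13 = 24800.
24800 mod 4176 = 3920.

3920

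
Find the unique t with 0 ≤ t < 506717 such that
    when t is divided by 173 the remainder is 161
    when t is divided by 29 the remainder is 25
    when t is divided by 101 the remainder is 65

98944

The moduli are pairwise coprime; N = 173·29·101 = 506717.
N/173 = 2929; 2929 ≡ 161 (mod 173); 161·72 ≡ 1, so inverse 72.
N/29 = 17473; 17473 ≡ 15 (mod 29); 15·2 ≡ 1, so inverse 2.
N/101 = 5017; 5017 ≡ 68 (mod 101); 68·52 ≡ 1, so inverse 52.
t ≡ 161·2929·72 + 25·17473·2 + 65·5017·52 = 51784078.
51784078 mod 506717 = 98944.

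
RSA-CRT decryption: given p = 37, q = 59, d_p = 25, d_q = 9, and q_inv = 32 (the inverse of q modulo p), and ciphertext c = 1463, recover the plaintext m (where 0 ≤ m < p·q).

1754

m₁ = c^(d_p) mod p: c ≡ 20 (mod 37), and 20^25 mod 37 = 15.
m₂ = c^(d_q) mod q: c ≡ 47 (mod 59), and 47^9 mod 59 = 43.
h = q_inv·(m₁ − m₂) mod p = 32·(15 − 43) mod 37 = 29.
m = m₂ + h·q = 43 + 29·59 = 1754.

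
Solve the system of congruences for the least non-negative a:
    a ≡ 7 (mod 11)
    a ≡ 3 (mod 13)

Combine the congruences pairwise.
From a ≡ 7 (mod 11) write a = 7 + 11t. Substituting into a ≡ 3 (mod 13) gives 11t ≡ 9 (mod 13), and since 11⁻¹ ≡ 6 (mod 13), t ≡ 2. Hence a ≡ 7 + 11·2 = 29 (mod 143).

29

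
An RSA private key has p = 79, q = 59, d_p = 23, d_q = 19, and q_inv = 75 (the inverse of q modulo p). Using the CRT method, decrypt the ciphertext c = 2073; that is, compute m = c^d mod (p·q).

m₁ = c^(d_p) mod p: c ≡ 19 (mod 79), and 19^23 mod 79 = 13.
m₂ = c^(d_q) mod q: c ≡ 8 (mod 59), and 8^19 mod 59 = 30.
h = q_inv·(m₁ − m₂) mod p = 75·(13 − 30) mod 79 = 68.
m = m₂ + h·q = 30 + 68·59 = 4042.

4042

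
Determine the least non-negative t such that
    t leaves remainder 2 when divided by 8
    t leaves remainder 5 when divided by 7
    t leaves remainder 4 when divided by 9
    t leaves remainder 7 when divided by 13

The moduli are pairwise coprime; N = 8·7·9·13 = 6552.
N/8 = 819; 819 ≡ 3 (mod 8); 3·3 ≡ 1, so inverse 3.
N/7 = 936; 936 ≡ 5 (mod 7); 5·3 ≡ 1, so inverse 3.
N/9 = 728; 728 ≡ 8 (mod 9); 8·8 ≡ 1, so inverse 8.
N/13 = 504; 504 ≡ 10 (mod 13); 10·4 ≡ 1, so inverse 4.
t ≡ 2·819·3 + 5·936·3 + 4·728·8 + 7·504·4 = 56362.
56362 mod 6552 = 3946.

3946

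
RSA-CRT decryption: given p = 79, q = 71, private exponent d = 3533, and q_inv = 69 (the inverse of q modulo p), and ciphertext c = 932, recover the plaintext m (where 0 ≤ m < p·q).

206

d_p = d mod (p−1) = 3533 mod 78 = 23; d_q = d mod (q−1) = 33.
m₁ = c^(d_p) mod p: c ≡ 63 (mod 79), and 63^23 mod 79 = 48.
m₂ = c^(d_q) mod q: c ≡ 9 (mod 71), and 9^33 mod 71 = 64.
h = q_inv·(m₁ − m₂) mod p = 69·(48 − 64) mod 79 = 2.
m = m₂ + h·q = 64 + 2·71 = 206.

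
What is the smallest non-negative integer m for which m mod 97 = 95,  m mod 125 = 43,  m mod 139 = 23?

980668

The moduli are pairwise coprime; N = 97·125·139 = 1685375.
N/97 = 17375; 17375 ≡ 12 (mod 97); 12·89 ≡ 1, so inverse 89.
N/125 = 13483; 13483 ≡ 108 (mod 125); 108·22 ≡ 1, so inverse 22.
N/139 = 12125; 12125 ≡ 32 (mod 139); 32·126 ≡ 1, so inverse 126.
m ≡ 95·17375·89 + 43·13483·22 + 23·12125·126 = 194798793.
194798793 mod 1685375 = 980668.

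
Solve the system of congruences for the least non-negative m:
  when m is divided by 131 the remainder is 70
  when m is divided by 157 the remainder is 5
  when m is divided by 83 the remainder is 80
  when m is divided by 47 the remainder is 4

20166341

From m ≡ 70 (mod 131) write m = 70 + 131t. Substituting into m ≡ 5 (mod 157) gives 131t ≡ 92 (mod 157), and since 131⁻¹ ≡ 6 (mod 157), t ≡ 81. Hence m ≡ 70 + 131·81 = 10681 (mod 20567).
From m ≡ 10681 (mod 20567) write m = 10681 + 20567t. Substituting into m ≡ 80 (mod 83) gives 20567t ≡ 23 (mod 83), and since 66⁻¹ ≡ 39 (mod 83), t ≡ 67. Hence m ≡ 10681 + 20567·67 = 1388670 (mod 1707061).
From m ≡ 1388670 (mod 1707061) write m = 1388670 + 1707061t. Substituting into m ≡ 4 (mod 47) gives 1707061t ≡ 43 (mod 47), and since 21⁻¹ ≡ 9 (mod 47), t ≡ 11. Hence m ≡ 1388670 + 1707061·11 = 20166341 (mod 80231867).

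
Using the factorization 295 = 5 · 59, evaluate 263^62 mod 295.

Mod 5: 263 ≡ 3; by Fermat, exponent reduces to 62 mod 4 = 2; 3^2 ≡ 4 (mod 5).
Mod 59: 263 ≡ 27; by Fermat, exponent reduces to 62 mod 58 = 4; 27^4 ≡ 28 (mod 59).
Combine by CRT: x ≡ 4 (mod 5), x ≡ 28 (mod 59) ⇒ x ≡ 264 (mod 295).

264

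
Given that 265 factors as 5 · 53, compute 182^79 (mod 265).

Mod 5: 182 ≡ 2; by Fermat, exponent reduces to 79 mod 4 = 3; 2^3 ≡ 3 (mod 5).
Mod 53: 182 ≡ 23; by Fermat, exponent reduces to 79 mod 52 = 27; 23^27 ≡ 30 (mod 53).
Combine by CRT: x ≡ 3 (mod 5), x ≡ 30 (mod 53) ⇒ x ≡ 83 (mod 265).

83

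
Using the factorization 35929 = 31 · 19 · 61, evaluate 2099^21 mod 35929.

Mod 31: 2099 ≡ 22; 22^21 ≡ 23 (mod 31).
Mod 19: 2099 ≡ 9; by Fermat, exponent reduces to 21 mod 18 = 3; 9^3 ≡ 7 (mod 19).
Mod 61: 2099 ≡ 25; 25^21 ≡ 20 (mod 61).
Combine by CRT: x ≡ 23 (mod 31), x ≡ 7 (mod 19), x ≡ 20 (mod 61) ⇒ x ≡ 31984 (mod 35929).

31984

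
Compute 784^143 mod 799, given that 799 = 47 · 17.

Mod 47: 784 ≡ 32; by Fermat, exponent reduces to 143 mod 46 = 5; 32^5 ≡ 4 (mod 47).
Mod 17: 784 ≡ 2; by Fermat, exponent reduces to 143 mod 16 = 15; 2^15 ≡ 9 (mod 17).
Combine by CRT: x ≡ 4 (mod 47), x ≡ 9 (mod 17) ⇒ x ≡ 145 (mod 799).

145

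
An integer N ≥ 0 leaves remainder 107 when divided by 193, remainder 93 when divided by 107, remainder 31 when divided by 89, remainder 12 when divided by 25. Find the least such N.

20850862

The moduli are pairwise coprime; M = 193·107·89·25 = 45948475.
M/193 = 238075; 238075 ≡ 106 (mod 193); 106·122 ≡ 1, so inverse 122.
M/107 = 429425; 429425 ≡ 34 (mod 107); 34·85 ≡ 1, so inverse 85.
M/89 = 516275; 516275 ≡ 75 (mod 89); 75·19 ≡ 1, so inverse 19.
M/25 = 1837939; 1837939 ≡ 14 (mod 25); 14·9 ≡ 1, so inverse 9.
N ≡ 107·238075·122 + 93·429425·85 + 31·516275·19 + 12·1837939·9 = 7005019062.
7005019062 mod 45948475 = 20850862.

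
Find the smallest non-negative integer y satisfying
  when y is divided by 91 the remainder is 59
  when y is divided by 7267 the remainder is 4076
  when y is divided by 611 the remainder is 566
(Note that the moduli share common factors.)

1079592

gcd(91, 7267) = 13 and 13 | (4076 − 59), so the pair is consistent; merging gives y ≡ 11343 (mod 50869), where 50869 = lcm(91, 7267).
gcd(50869, 611) = 13 and 13 | (566 − 11343), so the pair is consistent; merging gives y ≡ 1079592 (mod 2390843), where 2390843 = lcm(50869, 611).
The solution is unique modulo lcm(91, 7267, 611) = 2390843.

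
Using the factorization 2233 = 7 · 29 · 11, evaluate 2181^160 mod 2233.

Mod 7: 2181 ≡ 4; by Fermat, exponent reduces to 160 mod 6 = 4; 4^4 ≡ 4 (mod 7).
Mod 29: 2181 ≡ 6; by Fermat, exponent reduces to 160 mod 28 = 20; 6^20 ≡ 24 (mod 29).
Mod 11: 2181 ≡ 3; since 10 | 160, by Fermat 3^160 ≡ 1 (mod 11).
Combine by CRT: x ≡ 4 (mod 7), x ≡ 24 (mod 29), x ≡ 1 (mod 11) ⇒ x ≡ 1068 (mod 2233).

1068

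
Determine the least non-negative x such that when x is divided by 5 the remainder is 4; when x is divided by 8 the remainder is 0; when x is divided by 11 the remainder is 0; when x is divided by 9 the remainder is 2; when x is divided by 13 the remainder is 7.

48224

Combine the congruences pairwise.
From x ≡ 4 (mod 5) write x = 4 + 5t. Substituting into x ≡ 0 (mod 8) gives 5t ≡ 4 (mod 8), and since 5⁻¹ ≡ 5 (mod 8), t ≡ 4. Hence x ≡ 4 + 5·4 = 24 (mod 40).
From x ≡ 24 (mod 40) write x = 24 + 40t. Substituting into x ≡ 0 (mod 11) gives 40t ≡ 9 (mod 11), and since 7⁻¹ ≡ 8 (mod 11), t ≡ 6. Hence x ≡ 24 + 40·6 = 264 (mod 440).
From x ≡ 264 (mod 440) write x = 264 + 440t. Substituting into x ≡ 2 (mod 9) gives 440t ≡ 8 (mod 9), and since 8⁻¹ ≡ 8 (mod 9), t ≡ 1. Hence x ≡ 264 + 440·1 = 704 (mod 3960).
From x ≡ 704 (mod 3960) write x = 704 + 3960t. Substituting into x ≡ 7 (mod 13) gives 3960t ≡ 5 (mod 13), and since 8⁻¹ ≡ 5 (mod 13), t ≡ 12. Hence x ≡ 704 + 3960·12 = 48224 (mod 51480).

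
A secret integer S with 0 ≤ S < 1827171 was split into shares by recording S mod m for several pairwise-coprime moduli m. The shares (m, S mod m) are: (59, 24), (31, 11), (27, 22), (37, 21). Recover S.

The moduli are pairwise coprime; N = 59·31·27·37 = 1827171.
N/59 = 30969; 30969 ≡ 53 (mod 59); 53·49 ≡ 1, so inverse 49.
N/31 = 58941; 58941 ≡ 10 (mod 31); 10·28 ≡ 1, so inverse 28.
N/27 = 67673; 67673 ≡ 11 (mod 27); 11·5 ≡ 1, so inverse 5.
N/37 = 49383; 49383 ≡ 25 (mod 37); 25·3 ≡ 1, so inverse 3.
S ≡ 24·30969·49 + 11·58941·28 + 22·67673·5 + 21·49383·3 = 65128531.
65128531 mod 1827171 = 1177546.

1177546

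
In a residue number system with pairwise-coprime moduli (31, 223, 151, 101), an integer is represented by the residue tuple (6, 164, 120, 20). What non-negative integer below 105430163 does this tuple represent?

The moduli are pairwise coprime; N = 31·223·151·101 = 105430163.
N/31 = 3400973; 3400973 ≡ 25 (mod 31); 25·5 ≡ 1, so inverse 5.
N/223 = 472781; 472781 ≡ 21 (mod 223); 21·85 ≡ 1, so inverse 85.
N/151 = 698213; 698213 ≡ 140 (mod 151); 140·96 ≡ 1, so inverse 96.
N/101 = 1043863; 1043863 ≡ 28 (mod 101); 28·83 ≡ 1, so inverse 83.
x ≡ 6·3400973·5 + 164·472781·85 + 120·698213·96 + 20·1043863·83 = 16468822670.
16468822670 mod 105430163 = 21717242.

21717242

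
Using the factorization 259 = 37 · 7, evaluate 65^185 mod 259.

Mod 37: 65 ≡ 28; by Fermat, exponent reduces to 185 mod 36 = 5; 28^5 ≡ 3 (mod 37).
Mod 7: 65 ≡ 2; by Fermat, exponent reduces to 185 mod 6 = 5; 2^5 ≡ 4 (mod 7).
Combine by CRT: x ≡ 3 (mod 37), x ≡ 4 (mod 7) ⇒ x ≡ 151 (mod 259).

151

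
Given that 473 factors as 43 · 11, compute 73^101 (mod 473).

62

Mod 43: 73 ≡ 30; by Fermat, exponent reduces to 101 mod 42 = 17; 30^17 ≡ 19 (mod 43).
Mod 11: 73 ≡ 7; by Fermat, exponent reduces to 101 mod 10 = 1; 7^1 ≡ 7 (mod 11).
Combine by CRT: x ≡ 19 (mod 43), x ≡ 7 (mod 11) ⇒ x ≡ 62 (mod 473).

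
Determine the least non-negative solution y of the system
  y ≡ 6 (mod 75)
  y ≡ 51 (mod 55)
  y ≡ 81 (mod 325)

gcd(75, 55) = 5 and 5 | (51 − 6), so the pair is consistent; merging gives y ≡ 381 (mod 825), where 825 = lcm(75, 55).
gcd(825, 325) = 25 and 25 | (81 − 381), so the pair is consistent; merging gives y ≡ 2031 (mod 10725), where 10725 = lcm(825, 325).
The solution is unique modulo lcm(75, 55, 325) = 10725.

2031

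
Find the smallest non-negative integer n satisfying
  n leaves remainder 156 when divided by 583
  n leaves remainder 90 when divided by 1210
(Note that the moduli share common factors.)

33970

gcd(583, 1210) = 11 and 11 | (90 − 156), so the pair is consistent; merging gives n ≡ 33970 (mod 64130), where 64130 = lcm(583, 1210).
The solution is unique modulo lcm(583, 1210) = 64130.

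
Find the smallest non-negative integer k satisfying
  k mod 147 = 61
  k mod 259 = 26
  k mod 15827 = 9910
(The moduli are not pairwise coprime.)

864568

Combine the congruences pairwise.
gcd(147, 259) = 7 and 7 | (26 − 61), so the pair is consistent; merging gives k ≡ 5206 (mod 5439), where 5439 = lcm(147, 259).
gcd(5439, 15827) = 49 and 49 | (9910 − 5206), so the pair is consistent; merging gives k ≡ 864568 (mod 1756797), where 1756797 = lcm(5439, 15827).
The solution is unique modulo lcm(147, 259, 15827) = 1756797.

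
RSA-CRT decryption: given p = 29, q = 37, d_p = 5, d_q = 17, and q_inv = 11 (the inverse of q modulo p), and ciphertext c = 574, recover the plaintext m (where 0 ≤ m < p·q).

m₁ = c^(d_p) mod p: c ≡ 23 (mod 29), and 23^5 mod 29 = 25.
m₂ = c^(d_q) mod q: c ≡ 19 (mod 37), and 19^17 mod 37 = 35.
h = q_inv·(m₁ − m₂) mod p = 11·(25 − 35) mod 29 = 6.
m = m₂ + h·q = 35 + 6·37 = 257.

257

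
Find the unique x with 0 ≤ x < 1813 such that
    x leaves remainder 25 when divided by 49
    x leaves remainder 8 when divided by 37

Combine the congruences pairwise.
From x ≡ 25 (mod 49) write x = 25 + 49t. Substituting into x ≡ 8 (mod 37) gives 49t ≡ 20 (mod 37), and since 12⁻¹ ≡ 34 (mod 37), t ≡ 14. Hence x ≡ 25 + 49·14 = 711 (mod 1813).

711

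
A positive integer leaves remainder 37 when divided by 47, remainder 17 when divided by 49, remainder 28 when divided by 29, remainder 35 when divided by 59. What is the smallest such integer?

The moduli are pairwise coprime; N = 47·49·29·59 = 3940433.
N/47 = 83839; 83839 ≡ 38 (mod 47); 38·26 ≡ 1, so inverse 26.
N/49 = 80417; 80417 ≡ 8 (mod 49); 8·43 ≡ 1, so inverse 43.
N/29 = 135877; 135877 ≡ 12 (mod 29); 12·17 ≡ 1, so inverse 17.
N/59 = 66787; 66787 ≡ 58 (mod 59); 58·58 ≡ 1, so inverse 58.
a ≡ 37·83839·26 + 17·80417·43 + 28·135877·17 + 35·66787·58 = 339693007.
339693007 mod 3940433 = 815769.

815769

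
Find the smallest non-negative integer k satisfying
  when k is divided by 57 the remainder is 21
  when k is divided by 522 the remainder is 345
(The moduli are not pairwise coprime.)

1389

gcd(57, 522) = 3 and 3 | (345 − 21), so the pair is consistent; merging gives k ≡ 1389 (mod 9918), where 9918 = lcm(57, 522).
The solution is unique modulo lcm(57, 522) = 9918.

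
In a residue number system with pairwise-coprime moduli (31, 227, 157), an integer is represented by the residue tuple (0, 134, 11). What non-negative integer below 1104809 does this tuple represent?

Combine the congruences pairwise.
From x ≡ 0 (mod 31) write x = 0 + 31t. Substituting into x ≡ 134 (mod 227) gives 31t ≡ 134 (mod 227), and since 31⁻¹ ≡ 22 (mod 227), t ≡ 224. Hence x ≡ 0 + 31·224 = 6944 (mod 7037).
From x ≡ 6944 (mod 7037) write x = 6944 + 7037t. Substituting into x ≡ 11 (mod 157) gives 7037t ≡ 132 (mod 157), and since 129⁻¹ ≡ 28 (mod 157), t ≡ 85. Hence x ≡ 6944 + 7037·85 = 605089 (mod 1104809).

605089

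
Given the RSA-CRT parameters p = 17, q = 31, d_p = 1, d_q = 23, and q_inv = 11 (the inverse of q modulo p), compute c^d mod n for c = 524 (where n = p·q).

m₁ = c^(d_p) mod p: c ≡ 14 (mod 17), and 14^1 mod 17 = 14.
m₂ = c^(d_q) mod q: c ≡ 28 (mod 31), and 28^23 mod 31 = 20.
h = q_inv·(m₁ − m₂) mod p = 11·(14 − 20) mod 17 = 2.
m = m₂ + h·q = 20 + 2·31 = 82.

82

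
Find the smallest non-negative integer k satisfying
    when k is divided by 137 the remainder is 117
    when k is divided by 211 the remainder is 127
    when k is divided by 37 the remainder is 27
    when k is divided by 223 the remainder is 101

19002154

Combine the congruences pairwise.
From k ≡ 117 (mod 137) write k = 117 + 137t. Substituting into k ≡ 127 (mod 211) gives 137t ≡ 10 (mod 211), and since 137⁻¹ ≡ 134 (mod 211), t ≡ 74. Hence k ≡ 117 + 137·74 = 10255 (mod 28907).
From k ≡ 10255 (mod 28907) write k = 10255 + 28907t. Substituting into k ≡ 27 (mod 37) gives 28907t ≡ 21 (mod 37), and since 10⁻¹ ≡ 26 (mod 37), t ≡ 28. Hence k ≡ 10255 + 28907·28 = 819651 (mod 1069559).
From k ≡ 819651 (mod 1069559) write k = 819651 + 1069559t. Substituting into k ≡ 101 (mod 223) gives 1069559t ≡ 198 (mod 223), and since 51⁻¹ ≡ 35 (mod 223), t ≡ 17. Hence k ≡ 819651 + 1069559·17 = 19002154 (mod 238511657).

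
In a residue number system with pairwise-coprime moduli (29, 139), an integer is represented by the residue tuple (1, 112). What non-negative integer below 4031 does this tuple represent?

668

From x ≡ 1 (mod 29) write x = 1 + 29t. Substituting into x ≡ 112 (mod 139) gives 29t ≡ 111 (mod 139), and since 29⁻¹ ≡ 24 (mod 139), t ≡ 23. Hence x ≡ 1 + 29·23 = 668 (mod 4031).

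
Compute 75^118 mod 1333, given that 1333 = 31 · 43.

Mod 31: 75 ≡ 13; by Fermat, exponent reduces to 118 mod 30 = 28; 13^28 ≡ 20 (mod 31).
Mod 43: 75 ≡ 32; by Fermat, exponent reduces to 118 mod 42 = 34; 32^34 ≡ 4 (mod 43).
Combine by CRT: x ≡ 20 (mod 31), x ≡ 4 (mod 43) ⇒ x ≡ 950 (mod 1333).

950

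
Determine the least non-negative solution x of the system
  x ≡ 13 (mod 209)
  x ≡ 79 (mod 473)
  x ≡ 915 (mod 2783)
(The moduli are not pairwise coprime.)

474025

gcd(209, 473) = 11 and 11 | (79 − 13), so the pair is consistent; merging gives x ≡ 6701 (mod 8987), where 8987 = lcm(209, 473).
gcd(8987, 2783) = 11 and 11 | (915 − 6701), so the pair is consistent; merging gives x ≡ 474025 (mod 2273711), where 2273711 = lcm(8987, 2783).
The solution is unique modulo lcm(209, 473, 2783) = 2273711.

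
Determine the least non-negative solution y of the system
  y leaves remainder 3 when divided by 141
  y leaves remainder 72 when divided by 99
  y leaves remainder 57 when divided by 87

98280

gcd(141, 99) = 3 and 3 | (72 − 3), so the pair is consistent; merging gives y ≡ 567 (mod 4653), where 4653 = lcm(141, 99).
gcd(4653, 87) = 3 and 3 | (57 − 567), so the pair is consistent; merging gives y ≡ 98280 (mod 134937), where 134937 = lcm(4653, 87).
The solution is unique modulo lcm(141, 99, 87) = 134937.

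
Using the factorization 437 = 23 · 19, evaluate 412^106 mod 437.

427

Mod 23: 412 ≡ 21; by Fermat, exponent reduces to 106 mod 22 = 18; 21^18 ≡ 13 (mod 23).
Mod 19: 412 ≡ 13; by Fermat, exponent reduces to 106 mod 18 = 16; 13^16 ≡ 9 (mod 19).
Combine by CRT: x ≡ 13 (mod 23), x ≡ 9 (mod 19) ⇒ x ≡ 427 (mod 437).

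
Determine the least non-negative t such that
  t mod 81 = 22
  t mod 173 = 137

Combine the congruences pairwise.
From t ≡ 22 (mod 81) write t = 22 + 81s. Substituting into t ≡ 137 (mod 173) gives 81s ≡ 115 (mod 173), and since 81⁻¹ ≡ 47 (mod 173), s ≡ 42. Hence t ≡ 22 + 81·42 = 3424 (mod 14013).

3424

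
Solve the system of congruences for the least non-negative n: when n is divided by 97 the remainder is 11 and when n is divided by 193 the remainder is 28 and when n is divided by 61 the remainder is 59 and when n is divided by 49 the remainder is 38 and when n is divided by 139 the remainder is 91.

From n ≡ 11 (mod 97) write n = 11 + 97t. Substituting into n ≡ 28 (mod 193) gives 97t ≡ 17 (mod 193), and since 97⁻¹ ≡ 2 (mod 193), t ≡ 34. Hence n ≡ 11 + 97·34 = 3309 (mod 18721).
From n ≡ 3309 (mod 18721) write n = 3309 + 18721t. Substituting into n ≡ 59 (mod 61) gives 18721t ≡ 44 (mod 61), and since 55⁻¹ ≡ 10 (mod 61), t ≡ 13. Hence n ≡ 3309 + 18721·13 = 246682 (mod 1141981).
From n ≡ 246682 (mod 1141981) write n = 246682 + 1141981t. Substituting into n ≡ 38 (mod 49) gives 1141981t ≡ 22 (mod 49), and since 36⁻¹ ≡ 15 (mod 49), t ≡ 36. Hence n ≡ 246682 + 1141981·36 = 41357998 (mod 55957069).
From n ≡ 41357998 (mod 55957069) write n = 41357998 + 55957069t. Substituting into n ≡ 91 (mod 139) gives 55957069t ≡ 14 (mod 139), and since 117⁻¹ ≡ 120 (mod 139), t ≡ 12. Hence n ≡ 41357998 + 55957069·12 = 712842826 (mod 7778032591).

712842826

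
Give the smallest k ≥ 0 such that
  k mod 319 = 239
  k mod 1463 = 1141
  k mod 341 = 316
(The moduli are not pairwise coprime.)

4067

Combine the congruences pairwise.
gcd(319, 1463) = 11 and 11 | (1141 − 239), so the pair is consistent; merging gives k ≡ 4067 (mod 42427), where 42427 = lcm(319, 1463).
gcd(42427, 341) = 11 and 11 | (316 − 4067), so the pair is consistent; merging gives k ≡ 4067 (mod 1315237), where 1315237 = lcm(42427, 341).
The solution is unique modulo lcm(319, 1463, 341) = 1315237.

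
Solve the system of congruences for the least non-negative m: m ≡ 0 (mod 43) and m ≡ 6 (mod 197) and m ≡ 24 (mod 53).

327617

The moduli are pairwise coprime; N = 43·197·53 = 448963.
N/43 = 10441; 10441 ≡ 35 (mod 43); 35·16 ≡ 1, so inverse 16.
N/197 = 2279; 2279 ≡ 112 (mod 197); 112·146 ≡ 1, so inverse 146.
N/53 = 8471; 8471 ≡ 44 (mod 53); 44·47 ≡ 1, so inverse 47.
m ≡ 0·10441·16 + 6·2279·146 + 24·8471·47 = 11551692.
11551692 mod 448963 = 327617.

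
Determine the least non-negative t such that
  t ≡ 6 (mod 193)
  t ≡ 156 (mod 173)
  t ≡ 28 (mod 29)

518983

The moduli are pairwise coprime; N = 193·173·29 = 968281.
N/193 = 5017; 5017 ≡ 192 (mod 193); 192·192 ≡ 1, so inverse 192.
N/173 = 5597; 5597 ≡ 61 (mod 173); 61·156 ≡ 1, so inverse 156.
N/29 = 33389; 33389 ≡ 10 (mod 29); 10·3 ≡ 1, so inverse 3.
t ≡ 6·5017·192 + 156·5597·156 + 28·33389·3 = 144792852.
144792852 mod 968281 = 518983.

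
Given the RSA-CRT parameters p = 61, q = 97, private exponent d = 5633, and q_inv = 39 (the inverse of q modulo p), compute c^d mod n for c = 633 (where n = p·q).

2961

d_p = d mod (p−1) = 5633 mod 60 = 53; d_q = d mod (q−1) = 65.
m₁ = c^(d_p) mod p: c ≡ 23 (mod 61), and 23^53 mod 61 = 33.
m₂ = c^(d_q) mod q: c ≡ 51 (mod 97), and 51^65 mod 97 = 51.
h = q_inv·(m₁ − m₂) mod p = 39·(33 − 51) mod 61 = 30.
m = m₂ + h·q = 51 + 30·97 = 2961.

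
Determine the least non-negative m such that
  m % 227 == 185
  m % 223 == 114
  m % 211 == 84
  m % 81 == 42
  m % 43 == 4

32801657496

From m ≡ 185 (mod 227) write m = 185 + 227t. Substituting into m ≡ 114 (mod 223) gives 227t ≡ 152 (mod 223), and since 4⁻¹ ≡ 56 (mod 223), t ≡ 38. Hence m ≡ 185 + 227·38 = 8811 (mod 50621).
From m ≡ 8811 (mod 50621) write m = 8811 + 50621t. Substituting into m ≡ 84 (mod 211) gives 50621t ≡ 135 (mod 211), and since 192⁻¹ ≡ 111 (mod 211), t ≡ 4. Hence m ≡ 8811 + 50621·4 = 211295 (mod 10681031).
From m ≡ 211295 (mod 10681031) write m = 211295 + 10681031t. Substituting into m ≡ 42 (mod 81) gives 10681031t ≡ 76 (mod 81), and since 47⁻¹ ≡ 50 (mod 81), t ≡ 74. Hence m ≡ 211295 + 10681031·74 = 790607589 (mod 865163511).
From m ≡ 790607589 (mod 865163511) write m = 790607589 + 865163511t. Substituting into m ≡ 4 (mod 43) gives 865163511t ≡ 4 (mod 43), and since 28⁻¹ ≡ 20 (mod 43), t ≡ 37. Hence m ≡ 790607589 + 865163511·37 = 32801657496 (mod 37202030973).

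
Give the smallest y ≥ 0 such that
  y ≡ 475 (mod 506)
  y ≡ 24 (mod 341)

10595

gcd(506, 341) = 11 and 11 | (24 − 475), so the pair is consistent; merging gives y ≡ 10595 (mod 15686), where 15686 = lcm(506, 341).
The solution is unique modulo lcm(506, 341) = 15686.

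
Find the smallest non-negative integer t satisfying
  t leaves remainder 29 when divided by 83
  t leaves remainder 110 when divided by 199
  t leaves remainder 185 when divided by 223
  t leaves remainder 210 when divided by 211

662808813

The moduli are pairwise coprime; N = 83·199·223·211 = 777174401.
N/83 = 9363547; 9363547 ≡ 68 (mod 83); 68·11 ≡ 1, so inverse 11.
N/199 = 3905399; 3905399 ≡ 24 (mod 199); 24·141 ≡ 1, so inverse 141.
N/223 = 3485087; 3485087 ≡ 43 (mod 223); 43·83 ≡ 1, so inverse 83.
N/211 = 3683291; 3683291 ≡ 75 (mod 211); 75·166 ≡ 1, so inverse 166.
t ≡ 29·9363547·11 + 110·3905399·141 + 185·3485087·83 + 210·3683291·166 = 245472745128.
245472745128 mod 777174401 = 662808813.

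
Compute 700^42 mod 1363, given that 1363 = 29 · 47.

1306

Mod 29: 700 ≡ 4; by Fermat, exponent reduces to 42 mod 28 = 14; 4^14 ≡ 1 (mod 29).
Mod 47: 700 ≡ 42; 42^42 ≡ 37 (mod 47).
Combine by CRT: x ≡ 1 (mod 29), x ≡ 37 (mod 47) ⇒ x ≡ 1306 (mod 1363).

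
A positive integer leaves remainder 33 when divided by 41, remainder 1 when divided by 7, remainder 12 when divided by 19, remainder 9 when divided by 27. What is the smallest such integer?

Combine the congruences pairwise.
From a ≡ 33 (mod 41) write a = 33 + 41t. Substituting into a ≡ 1 (mod 7) gives 41t ≡ 3 (mod 7), and since 6⁻¹ ≡ 6 (mod 7), t ≡ 4. Hence a ≡ 33 + 41·4 = 197 (mod 287).
From a ≡ 197 (mod 287) write a = 197 + 287t. Substituting into a ≡ 12 (mod 19) gives 287t ≡ 5 (mod 19), and since 2⁻¹ ≡ 10 (mod 19), t ≡ 12. Hence a ≡ 197 + 287·12 = 3641 (mod 5453).
From a ≡ 3641 (mod 5453) write a = 3641 + 5453t. Substituting into a ≡ 9 (mod 27) gives 5453t ≡ 13 (mod 27), and since 26⁻¹ ≡ 26 (mod 27), t ≡ 14. Hence a ≡ 3641 + 5453·14 = 79983 (mod 147231).

79983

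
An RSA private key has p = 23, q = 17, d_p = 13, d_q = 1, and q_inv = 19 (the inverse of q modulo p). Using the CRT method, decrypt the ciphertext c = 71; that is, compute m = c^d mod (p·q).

326

m₁ = c^(d_p) mod p: c ≡ 2 (mod 23), and 2^13 mod 23 = 4.
m₂ = c^(d_q) mod q: c ≡ 3 (mod 17), and 3^1 mod 17 = 3.
h = q_inv·(m₁ − m₂) mod p = 19·(4 − 3) mod 23 = 19.
m = m₂ + h·q = 3 + 19·17 = 326.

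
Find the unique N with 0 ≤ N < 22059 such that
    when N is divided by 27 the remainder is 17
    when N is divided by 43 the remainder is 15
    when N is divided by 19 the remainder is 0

8873

From N ≡ 17 (mod 27) write N = 17 + 27t. Substituting into N ≡ 15 (mod 43) gives 27t ≡ 41 (mod 43), and since 27⁻¹ ≡ 8 (mod 43), t ≡ 27. Hence N ≡ 17 + 27·27 = 746 (mod 1161).
From N ≡ 746 (mod 1161) write N = 746 + 1161t. Substituting into N ≡ 0 (mod 19) gives 1161t ≡ 14 (mod 19), and since 2⁻¹ ≡ 10 (mod 19), t ≡ 7. Hence N ≡ 746 + 1161·7 = 8873 (mod 22059).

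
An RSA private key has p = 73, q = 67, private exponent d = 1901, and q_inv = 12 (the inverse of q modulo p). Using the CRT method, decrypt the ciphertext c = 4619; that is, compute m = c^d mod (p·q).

2004

d_p = d mod (p−1) = 1901 mod 72 = 29; d_q = d mod (q−1) = 53.
m₁ = c^(d_p) mod p: c ≡ 20 (mod 73), and 20^29 mod 73 = 33.
m₂ = c^(d_q) mod q: c ≡ 63 (mod 67), and 63^53 mod 67 = 61.
h = q_inv·(m₁ − m₂) mod p = 12·(33 − 61) mod 73 = 29.
m = m₂ + h·q = 61 + 29·67 = 2004.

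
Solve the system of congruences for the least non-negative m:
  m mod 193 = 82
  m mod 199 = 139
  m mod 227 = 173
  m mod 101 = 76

249854987

Combine the congruences pairwise.
From m ≡ 82 (mod 193) write m = 82 + 193t. Substituting into m ≡ 139 (mod 199) gives 193t ≡ 57 (mod 199), and since 193⁻¹ ≡ 33 (mod 199), t ≡ 90. Hence m ≡ 82 + 193·90 = 17452 (mod 38407).
From m ≡ 17452 (mod 38407) write m = 17452 + 38407t. Substituting into m ≡ 173 (mod 227) gives 38407t ≡ 200 (mod 227), and since 44⁻¹ ≡ 129 (mod 227), t ≡ 149. Hence m ≡ 17452 + 38407·149 = 5740095 (mod 8718389).
From m ≡ 5740095 (mod 8718389) write m = 5740095 + 8718389t. Substituting into m ≡ 76 (mod 101) gives 8718389t ≡ 13 (mod 101), and since 69⁻¹ ≡ 41 (mod 101), t ≡ 28. Hence m ≡ 5740095 + 8718389·28 = 249854987 (mod 880557289).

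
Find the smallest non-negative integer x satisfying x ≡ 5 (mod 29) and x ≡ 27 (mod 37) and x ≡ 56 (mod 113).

113395

From x ≡ 5 (mod 29) write x = 5 + 29t. Substituting into x ≡ 27 (mod 37) gives 29t ≡ 22 (mod 37), and since 29⁻¹ ≡ 23 (mod 37), t ≡ 25. Hence x ≡ 5 + 29·25 = 730 (mod 1073).
From x ≡ 730 (mod 1073) write x = 730 + 1073t. Substituting into x ≡ 56 (mod 113) gives 1073t ≡ 4 (mod 113), and since 56⁻¹ ≡ 111 (mod 113), t ≡ 105. Hence x ≡ 730 + 1073·105 = 113395 (mod 121249).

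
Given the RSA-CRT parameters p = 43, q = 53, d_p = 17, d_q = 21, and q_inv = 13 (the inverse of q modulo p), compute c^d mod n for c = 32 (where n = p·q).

m₁ = c^(d_p) mod p: c ≡ 32 (mod 43), and 32^17 mod 43 = 2.
m₂ = c^(d_q) mod q: c ≡ 32 (mod 53), and 32^21 mod 53 = 2.
h = q_inv·(m₁ − m₂) mod p = 13·(2 − 2) mod 43 = 0.
m = m₂ + h·q = 2 + 0·53 = 2.

2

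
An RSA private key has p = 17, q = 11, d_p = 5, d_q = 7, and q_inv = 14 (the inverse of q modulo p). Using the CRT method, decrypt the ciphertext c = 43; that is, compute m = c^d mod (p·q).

76

m₁ = c^(d_p) mod p: c ≡ 9 (mod 17), and 9^5 mod 17 = 8.
m₂ = c^(d_q) mod q: c ≡ 10 (mod 11), and 10^7 mod 11 = 10.
h = q_inv·(m₁ − m₂) mod p = 14·(8 − 10) mod 17 = 6.
m = m₂ + h·q = 10 + 6·11 = 76.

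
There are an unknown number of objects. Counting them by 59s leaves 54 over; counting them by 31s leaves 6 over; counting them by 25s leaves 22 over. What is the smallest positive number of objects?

11972

Combine the congruences pairwise.
From N ≡ 54 (mod 59) write N = 54 + 59t. Substituting into N ≡ 6 (mod 31) gives 59t ≡ 14 (mod 31), and since 28⁻¹ ≡ 10 (mod 31), t ≡ 16. Hence N ≡ 54 + 59·16 = 998 (mod 1829).
From N ≡ 998 (mod 1829) write N = 998 + 1829t. Substituting into N ≡ 22 (mod 25) gives 1829t ≡ 24 (mod 25), and since 4⁻¹ ≡ 19 (mod 25), t ≡ 6. Hence N ≡ 998 + 1829·6 = 11972 (mod 45725).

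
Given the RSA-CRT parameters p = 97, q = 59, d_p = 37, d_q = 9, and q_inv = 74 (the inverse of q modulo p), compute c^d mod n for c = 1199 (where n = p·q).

3139

m₁ = c^(d_p) mod p: c ≡ 35 (mod 97), and 35^37 mod 97 = 35.
m₂ = c^(d_q) mod q: c ≡ 19 (mod 59), and 19^9 mod 59 = 12.
h = q_inv·(m₁ − m₂) mod p = 74·(35 − 12) mod 97 = 53.
m = m₂ + h·q = 12 + 53·59 = 3139.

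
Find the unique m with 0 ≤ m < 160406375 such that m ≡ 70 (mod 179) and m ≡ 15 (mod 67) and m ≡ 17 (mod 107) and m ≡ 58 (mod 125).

The moduli are pairwise coprime; N = 179·67·107·125 = 160406375.
N/179 = 896125; 896125 ≡ 51 (mod 179); 51·172 ≡ 1, so inverse 172.
N/67 = 2394125; 2394125 ≡ 14 (mod 67); 14·24 ≡ 1, so inverse 24.
N/107 = 1499125; 1499125 ≡ 55 (mod 107); 55·72 ≡ 1, so inverse 72.
N/125 = 1283251; 1283251 ≡ 1 (mod 125), inverse 1.
m ≡ 70·896125·172 + 15·2394125·24 + 17·1499125·72 + 58·1283251·1 = 13560587558.
13560587558 mod 160406375 = 86452058.

86452058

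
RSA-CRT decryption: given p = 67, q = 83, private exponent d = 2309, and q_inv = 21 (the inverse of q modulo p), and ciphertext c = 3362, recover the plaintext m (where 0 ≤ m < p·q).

5053

d_p = d mod (p−1) = 2309 mod 66 = 65; d_q = d mod (q−1) = 13.
m₁ = c^(d_p) mod p: c ≡ 12 (mod 67), and 12^65 mod 67 = 28.
m₂ = c^(d_q) mod q: c ≡ 42 (mod 83), and 42^13 mod 83 = 73.
h = q_inv·(m₁ − m₂) mod p = 21·(28 − 73) mod 67 = 60.
m = m₂ + h·q = 73 + 60·83 = 5053.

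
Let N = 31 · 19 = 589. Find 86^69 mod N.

426

Mod 31: 86 ≡ 24; by Fermat, exponent reduces to 69 mod 30 = 9; 24^9 ≡ 23 (mod 31).
Mod 19: 86 ≡ 10; by Fermat, exponent reduces to 69 mod 18 = 15; 10^15 ≡ 8 (mod 19).
Combine by CRT: x ≡ 23 (mod 31), x ≡ 8 (mod 19) ⇒ x ≡ 426 (mod 589).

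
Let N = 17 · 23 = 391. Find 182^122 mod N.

Mod 17: 182 ≡ 12; by Fermat, exponent reduces to 122 mod 16 = 10; 12^10 ≡ 9 (mod 17).
Mod 23: 182 ≡ 21; by Fermat, exponent reduces to 122 mod 22 = 12; 21^12 ≡ 2 (mod 23).
Combine by CRT: x ≡ 9 (mod 17), x ≡ 2 (mod 23) ⇒ x ≡ 94 (mod 391).

94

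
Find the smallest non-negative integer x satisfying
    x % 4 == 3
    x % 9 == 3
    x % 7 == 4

39

Combine the congruences pairwise.
From x ≡ 3 (mod 4) write x = 3 + 4t. Substituting into x ≡ 3 (mod 9) gives 4t ≡ 0 (mod 9), and since 4⁻¹ ≡ 7 (mod 9), t ≡ 0. Hence x ≡ 3 + 4·0 = 3 (mod 36).
From x ≡ 3 (mod 36) write x = 3 + 36t. Substituting into x ≡ 4 (mod 7) gives 36t ≡ 1 (mod 7), and since 1⁻¹ ≡ 1 (mod 7), t ≡ 1. Hence x ≡ 3 + 36·1 = 39 (mod 252).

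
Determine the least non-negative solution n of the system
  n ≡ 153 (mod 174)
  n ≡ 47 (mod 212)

9375

Combine the congruences pairwise.
gcd(174, 212) = 2 and 2 | (47 − 153), so the pair is consistent; merging gives n ≡ 9375 (mod 18444), where 18444 = lcm(174, 212).
The solution is unique modulo lcm(174, 212) = 18444.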